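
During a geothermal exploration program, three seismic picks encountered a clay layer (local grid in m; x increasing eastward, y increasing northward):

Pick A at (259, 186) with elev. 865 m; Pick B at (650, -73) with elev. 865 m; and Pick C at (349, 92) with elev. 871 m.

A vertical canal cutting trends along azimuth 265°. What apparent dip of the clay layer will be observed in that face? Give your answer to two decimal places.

7.43°

Let the plane be z = a·x + b·y + c.
Pick B−Pick A: 391a − 259b = 0;  Pick C−Pick A: 90a − 94b = 6.
Solving gives a = −0.11559, b = −0.17450.
Unit vector along 265° is (sin 265°, cos 265°) = (-0.9962, -0.0872).
Slope in that direction = a·(-0.9962) + b·(-0.0872) = 0.13036.
Apparent dip = arctan|0.13036| = 7.43° (true dip is 11.8°, so apparent ≤ true as expected).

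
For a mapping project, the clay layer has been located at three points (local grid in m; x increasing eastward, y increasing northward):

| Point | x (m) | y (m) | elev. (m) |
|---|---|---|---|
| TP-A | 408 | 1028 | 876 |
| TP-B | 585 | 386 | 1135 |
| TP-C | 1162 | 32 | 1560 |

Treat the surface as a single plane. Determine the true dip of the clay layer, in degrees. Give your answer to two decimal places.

Let the plane be z = a·x + b·y + c.
TP-B−TP-A: 177a − 642b = 259;  TP-C−TP-A: 754a − 996b = 684.
Solving gives a = 0.58862, b = −0.24114.
Gradient magnitude |∇z| = √(a² + b²) = √(0.34648 + 0.05815) = 0.63610.
True dip = arctan(0.63610) = 32.46°, dipping toward WNW (azimuth ≈ 292°).

32.46°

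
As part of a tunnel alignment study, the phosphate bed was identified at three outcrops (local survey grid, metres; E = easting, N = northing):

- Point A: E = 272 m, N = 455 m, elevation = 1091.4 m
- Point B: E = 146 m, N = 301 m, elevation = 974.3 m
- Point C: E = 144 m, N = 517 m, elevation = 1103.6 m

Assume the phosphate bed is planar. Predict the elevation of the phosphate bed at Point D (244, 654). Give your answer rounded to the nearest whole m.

Two edge vectors: Point A→Point B = (-126, -154, -117.1), Point A→Point C = (-128, 62, 12.2).
Normal n = (Point A→Point B) × (Point A→Point C) = (5381.4, 16526, -27524).
So ∂z/∂E = −n_x/n_z = 0.19552 and ∂z/∂N = −n_y/n_z = 0.60042.
Intercept c from Point A: 1091.4 − 53.18 − 273.19 = 765.03.
At (244, 654): z = 47.7 + 392.7 + 765.03 = 1205.4 m.

1205 m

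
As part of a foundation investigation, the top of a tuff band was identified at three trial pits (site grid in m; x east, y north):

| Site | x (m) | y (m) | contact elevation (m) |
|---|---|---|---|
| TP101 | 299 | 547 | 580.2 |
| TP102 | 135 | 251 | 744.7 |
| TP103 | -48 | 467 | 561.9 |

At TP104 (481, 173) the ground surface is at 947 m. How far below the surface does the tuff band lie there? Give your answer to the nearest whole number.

Let the plane be z = a·x + b·y + c.
TP102−TP101: −164a − 296b = 164.5;  TP103−TP101: −347a − 80b = −18.3.
Solving gives a = 0.20735, b = −0.67063.
Then c = 580.2 − a·299 − b·547 = 885.03.
At (481, 173): z_contact = 99.7 − 116.0 + 885.03 = 868.8 m.
Depth below ground = 947 − 868.8 = 78 m.

78 m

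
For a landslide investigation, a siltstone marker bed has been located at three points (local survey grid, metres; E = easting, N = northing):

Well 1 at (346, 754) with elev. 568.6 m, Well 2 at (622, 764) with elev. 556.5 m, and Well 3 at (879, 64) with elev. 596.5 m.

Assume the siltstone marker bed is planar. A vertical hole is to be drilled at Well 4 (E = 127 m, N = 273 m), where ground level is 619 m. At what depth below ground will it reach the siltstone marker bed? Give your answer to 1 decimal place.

6.6 m

Let the plane be z = a·E + b·N + c.
Well 2−Well 1: 276a + 10b = −12.1;  Well 3−Well 1: 533a − 690b = 27.9.
Solving gives a = −0.04122, b = −0.07228.
Then c = 568.6 − a·346 − b·754 = 637.36.
At (127, 273): z_contact = −5.24 − 19.73 + 637.36 = 612.39 m.
Depth below ground = 619 − 612.39 = 6.6 m.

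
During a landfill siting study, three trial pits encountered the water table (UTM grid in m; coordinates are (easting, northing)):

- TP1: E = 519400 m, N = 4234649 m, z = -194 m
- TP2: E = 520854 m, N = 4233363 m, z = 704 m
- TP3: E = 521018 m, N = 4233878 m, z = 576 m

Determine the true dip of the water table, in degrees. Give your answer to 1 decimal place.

25.0°

Let the plane be z = a·E + b·N + c.
TP2−TP1: 1454a − 1286b = 898;  TP3−TP1: 1618a − 771b = 770.
Solving gives a = 0.31037, b = −0.34738.
Gradient magnitude |∇z| = √(a² + b²) = √(0.09633 + 0.12067) = 0.46583.
True dip = arctan(0.46583) = 25.0°, dipping toward NW (azimuth ≈ 318°).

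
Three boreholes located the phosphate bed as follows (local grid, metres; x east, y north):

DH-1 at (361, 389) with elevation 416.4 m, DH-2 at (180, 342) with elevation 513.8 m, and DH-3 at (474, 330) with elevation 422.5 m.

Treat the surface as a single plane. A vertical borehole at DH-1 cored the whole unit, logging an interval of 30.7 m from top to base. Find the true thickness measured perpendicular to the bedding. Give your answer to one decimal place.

23.6 m

Let the plane be z = a·x + b·y + c.
DH-2−DH-1: −181a − 47b = 97.4;  DH-3−DH-1: 113a − 59b = 6.1.
Solving gives a = −0.34146, b = −0.75737.
|∇z| = √(a²+b²) = 0.83078, so dip δ = arctan(0.83078) = 39.72°.
True thickness = vertical thickness × cos δ = 30.7 × cos 39.72° = 23.6 m.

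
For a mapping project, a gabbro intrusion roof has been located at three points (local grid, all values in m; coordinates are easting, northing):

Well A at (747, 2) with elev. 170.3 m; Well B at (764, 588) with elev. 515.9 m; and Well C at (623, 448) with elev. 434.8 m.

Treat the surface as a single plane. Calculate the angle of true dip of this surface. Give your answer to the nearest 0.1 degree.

30.5°

Let the plane be z = a·easting + b·northing + c.
Well B−Well A: 17a + 586b = 345.6;  Well C−Well A: −124a + 446b = 264.5.
Solving gives a = −0.01071, b = 0.59007.
Gradient magnitude |∇z| = √(a² + b²) = √(0.00011 + 0.34818) = 0.59017.
True dip = arctan(0.59017) = 30.5°, dipping toward S (azimuth ≈ 179°).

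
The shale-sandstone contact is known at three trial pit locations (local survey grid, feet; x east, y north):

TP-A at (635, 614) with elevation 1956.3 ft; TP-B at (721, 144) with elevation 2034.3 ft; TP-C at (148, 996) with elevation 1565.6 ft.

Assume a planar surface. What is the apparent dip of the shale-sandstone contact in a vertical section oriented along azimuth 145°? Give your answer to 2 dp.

Let the plane be z = a·x + b·y + c.
TP-B−TP-A: 86a − 470b = 78;  TP-C−TP-A: −487a + 382b = −390.7.
Solving gives a = 0.78471, b = −0.02237.
Unit vector along 145° is (sin 145°, cos 145°) = (0.5736, -0.8192).
Slope in that direction = a·(0.5736) + b·(-0.8192) = 0.46842.
Apparent dip = arctan|0.46842| = 25.10° (true dip is 38.1°, so apparent ≤ true as expected).

25.10°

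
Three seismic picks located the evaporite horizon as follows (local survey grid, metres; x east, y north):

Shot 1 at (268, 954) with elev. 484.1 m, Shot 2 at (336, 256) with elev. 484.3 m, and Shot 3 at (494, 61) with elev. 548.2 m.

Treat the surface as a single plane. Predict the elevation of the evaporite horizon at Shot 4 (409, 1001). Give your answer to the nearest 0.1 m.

Let the plane be z = a·x + b·y + c.
Shot 2−Shot 1: 68a − 698b = 0.2;  Shot 3−Shot 1: 226a − 893b = 64.1.
Solving gives a = 0.459301, b = 0.044459.
Then c = 484.1 − a·268 − b·954 = 318.59.
At (409, 1001): z = 187.9 + 44.5 + 318.59 = 551.0 m.

551.0 m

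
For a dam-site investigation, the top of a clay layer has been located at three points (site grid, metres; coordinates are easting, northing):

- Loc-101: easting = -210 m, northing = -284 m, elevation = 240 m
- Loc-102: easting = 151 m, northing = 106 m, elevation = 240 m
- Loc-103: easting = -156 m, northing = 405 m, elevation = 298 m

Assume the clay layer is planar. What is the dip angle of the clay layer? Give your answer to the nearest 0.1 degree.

Let the plane be z = a·easting + b·northing + c.
Loc-102−Loc-101: 361a + 390b = 0;  Loc-103−Loc-101: 54a + 689b = 58.
Solving gives a = −0.09935, b = 0.09197.
Gradient magnitude |∇z| = √(a² + b²) = √(0.00987 + 0.00846) = 0.13539.
True dip = arctan(0.13539) = 7.7°, dipping toward SE (azimuth ≈ 133°).

7.7°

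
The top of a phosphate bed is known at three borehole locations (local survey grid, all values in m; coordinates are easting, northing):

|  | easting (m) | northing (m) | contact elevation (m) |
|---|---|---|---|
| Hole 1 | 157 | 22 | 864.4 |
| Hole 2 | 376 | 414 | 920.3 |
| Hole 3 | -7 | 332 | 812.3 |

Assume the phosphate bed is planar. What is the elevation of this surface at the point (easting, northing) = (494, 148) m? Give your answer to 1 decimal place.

958.5 m

Two edge vectors: Hole 1→Hole 2 = (219, 392, 55.9), Hole 1→Hole 3 = (-164, 310, -52.1).
Normal n = (Hole 1→Hole 2) × (Hole 1→Hole 3) = (-37752.2, 2242.3, 132178).
So ∂z/∂easting = −n_x/n_z = 0.28562 and ∂z/∂northing = −n_y/n_z = −0.01696.
Intercept c from Hole 1: 864.4 − 44.84 + 0.37 = 819.93.
At (494, 148): z = 141.1 − 2.5 + 819.93 = 958.5 m.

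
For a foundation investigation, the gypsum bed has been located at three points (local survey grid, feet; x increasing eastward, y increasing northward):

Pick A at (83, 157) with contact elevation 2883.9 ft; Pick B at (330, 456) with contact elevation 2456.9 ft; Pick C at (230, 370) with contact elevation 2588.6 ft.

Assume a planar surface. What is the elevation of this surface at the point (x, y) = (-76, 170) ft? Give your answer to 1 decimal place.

Two edge vectors: Pick A→Pick B = (247, 299, -427), Pick A→Pick C = (147, 213, -295.3).
Normal n = (Pick A→Pick B) × (Pick A→Pick C) = (2656.3, 10170.1, 8658).
So ∂z/∂x = −n_x/n_z = −0.30680 and ∂z/∂y = −n_y/n_z = −1.17465.
Intercept c from Pick A: 2883.9 + 25.46 + 184.42 = 3093.78.
At (-76, 170): z = 23.3 − 199.7 + 3093.78 = 2917.4 ft.

2917.4 ft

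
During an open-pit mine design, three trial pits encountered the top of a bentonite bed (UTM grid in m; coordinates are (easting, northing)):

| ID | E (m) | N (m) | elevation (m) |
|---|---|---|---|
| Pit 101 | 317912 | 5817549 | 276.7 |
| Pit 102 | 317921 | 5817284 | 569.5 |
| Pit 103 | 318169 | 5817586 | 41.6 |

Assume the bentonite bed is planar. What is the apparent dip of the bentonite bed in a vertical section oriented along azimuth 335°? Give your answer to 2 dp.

Two edge vectors: Pit 101→Pit 102 = (9, -265, 292.8), Pit 101→Pit 103 = (257, 37, -235.1).
Normal n = (Pit 101→Pit 102) × (Pit 101→Pit 103) = (51467.9, 77365.5, 68438).
So ∂z/∂E = −n_x/n_z = −0.75204 and ∂z/∂N = −n_y/n_z = −1.13045.
Unit vector along 335° is (sin 335°, cos 335°) = (-0.4226, 0.9063).
Slope in that direction = a·(-0.4226) + b·(0.9063) = −0.70671.
Apparent dip = arctan|0.70671| = 35.25° (true dip is 53.6°, so apparent ≤ true as expected).

35.25°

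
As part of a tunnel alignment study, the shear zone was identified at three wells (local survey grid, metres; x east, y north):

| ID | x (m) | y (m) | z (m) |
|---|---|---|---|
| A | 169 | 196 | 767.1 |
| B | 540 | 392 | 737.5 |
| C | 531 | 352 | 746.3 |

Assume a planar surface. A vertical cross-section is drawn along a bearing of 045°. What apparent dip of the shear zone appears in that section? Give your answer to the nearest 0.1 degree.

Two edge vectors: A→B = (371, 196, -29.6), A→C = (362, 156, -20.8).
Normal n = (A→B) × (A→C) = (540.8, -2998.4, -13076).
So ∂z/∂x = −n_x/n_z = 0.04136 and ∂z/∂y = −n_y/n_z = −0.22931.
Unit vector along 045° is (sin 45°, cos 45°) = (0.7071, 0.7071).
Slope in that direction = a·(0.7071) + b·(0.7071) = −0.13290.
Apparent dip = arctan|0.13290| = 7.6° (true dip is 13.1°, so apparent ≤ true as expected).

7.6°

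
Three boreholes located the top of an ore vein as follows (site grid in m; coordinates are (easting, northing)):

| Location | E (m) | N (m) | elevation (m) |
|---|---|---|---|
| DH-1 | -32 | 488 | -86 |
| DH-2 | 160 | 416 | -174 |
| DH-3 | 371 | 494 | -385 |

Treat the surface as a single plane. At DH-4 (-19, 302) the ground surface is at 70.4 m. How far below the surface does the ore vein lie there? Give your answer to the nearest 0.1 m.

30.6 m

Two edge vectors: DH-1→DH-2 = (192, -72, -88), DH-1→DH-3 = (403, 6, -299).
Normal n = (DH-1→DH-2) × (DH-1→DH-3) = (22056, 21944, 30168).
So ∂z/∂E = −n_x/n_z = −0.73111 and ∂z/∂N = −n_y/n_z = −0.72739.
Intercept c from DH-1: -86 − 23.40 + 354.97 = 245.57.
At (-19, 302): z_contact = 13.89 − 219.67 + 245.57 = 39.79 m.
Depth below ground = 70.4 − 39.79 = 30.6 m.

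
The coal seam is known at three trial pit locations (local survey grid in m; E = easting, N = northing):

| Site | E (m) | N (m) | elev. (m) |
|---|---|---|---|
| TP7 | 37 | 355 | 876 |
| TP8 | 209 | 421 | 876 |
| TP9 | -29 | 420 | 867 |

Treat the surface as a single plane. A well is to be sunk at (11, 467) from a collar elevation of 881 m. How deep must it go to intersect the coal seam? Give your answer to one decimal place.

17.2 m

Two edge vectors: TP7→TP8 = (172, 66, 0), TP7→TP9 = (-66, 65, -9).
Normal n = (TP7→TP8) × (TP7→TP9) = (-594, 1548, 15536).
So ∂z/∂E = −n_x/n_z = 0.03823 and ∂z/∂N = −n_y/n_z = −0.09964.
Intercept c from TP7: 876 − 1.41 + 35.37 = 909.96.
At (11, 467): z_contact = 0.42 − 46.53 + 909.96 = 863.85 m.
Depth below ground = 881 − 863.85 = 17.2 m.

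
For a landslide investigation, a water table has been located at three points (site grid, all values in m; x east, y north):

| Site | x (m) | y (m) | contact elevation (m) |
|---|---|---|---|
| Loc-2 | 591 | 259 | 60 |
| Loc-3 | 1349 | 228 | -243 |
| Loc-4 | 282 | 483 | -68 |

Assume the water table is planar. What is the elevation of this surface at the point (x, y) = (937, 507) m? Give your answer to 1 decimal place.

-390.3 m

Let the plane be z = a·x + b·y + c.
Loc-3−Loc-2: 758a − 31b = −303;  Loc-4−Loc-2: −309a + 224b = −128.
Solving gives a = −0.448403, b = −1.189985.
Then c = 60 − a·591 − b·259 = 633.21.
At (937, 507): z = −420.2 − 603.3 + 633.21 = -390.3 m.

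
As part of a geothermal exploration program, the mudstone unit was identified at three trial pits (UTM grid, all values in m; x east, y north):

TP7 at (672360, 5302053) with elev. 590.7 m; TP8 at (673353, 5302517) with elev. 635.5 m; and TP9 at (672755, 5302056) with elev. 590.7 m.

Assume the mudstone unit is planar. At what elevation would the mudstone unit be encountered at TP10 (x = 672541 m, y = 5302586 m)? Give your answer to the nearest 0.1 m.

642.9 m

Let the plane be z = a·x + b·y + c.
TP8−TP7: 993a + 464b = 44.8;  TP9−TP7: 395a + 3b = 0.
Solving gives a = −0.000745420, b = 0.098146988.
Then c = 590.7 − a·672360 − b·5302053 = −519288.64.
At (672541, 5302586): z = −501.3 + 520432.8 − 519288.64 = 642.9 m.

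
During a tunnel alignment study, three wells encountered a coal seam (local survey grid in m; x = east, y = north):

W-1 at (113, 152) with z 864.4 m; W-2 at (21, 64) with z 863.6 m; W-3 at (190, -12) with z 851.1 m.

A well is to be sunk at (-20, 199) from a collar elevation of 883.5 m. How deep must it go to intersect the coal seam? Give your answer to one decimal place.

10.0 m

Let the plane be z = a·x + b·y + c.
W-2−W-1: −92a − 88b = −0.8;  W-3−W-1: 77a − 164b = −13.3.
Solving gives a = −0.04753, b = 0.05878.
Then c = 864.4 − a·113 − b·152 = 860.84.
At (-20, 199): z_contact = 0.95 + 11.70 + 860.84 = 873.48 m.
Depth below ground = 883.5 − 873.48 = 10.0 m.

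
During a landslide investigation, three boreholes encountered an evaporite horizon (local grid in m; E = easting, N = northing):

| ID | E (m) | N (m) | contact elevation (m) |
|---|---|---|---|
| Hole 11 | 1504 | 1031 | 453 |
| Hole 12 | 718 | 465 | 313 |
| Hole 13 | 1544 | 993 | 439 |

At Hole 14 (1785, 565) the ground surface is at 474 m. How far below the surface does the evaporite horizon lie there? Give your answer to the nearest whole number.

182 m

Let the plane be z = a·E + b·N + c.
Hole 12−Hole 11: −786a − 566b = −140;  Hole 13−Hole 11: 40a − 38b = −14.
Solving gives a = −0.04959, b = 0.31622.
Then c = 453 − a·1504 − b·1031 = 201.57.
At (1785, 565): z_contact = −88.5 + 178.7 + 201.57 = 291.7 m.
Depth below ground = 474 − 291.7 = 182 m.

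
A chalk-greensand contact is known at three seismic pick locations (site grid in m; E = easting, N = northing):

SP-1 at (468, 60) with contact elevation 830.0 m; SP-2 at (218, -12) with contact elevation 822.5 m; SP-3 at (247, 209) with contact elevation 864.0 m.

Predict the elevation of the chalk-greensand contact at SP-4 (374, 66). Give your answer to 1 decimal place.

Let the plane be z = a·E + b·N + c.
SP-2−SP-1: −250a − 72b = −7.5;  SP-3−SP-1: −221a + 149b = 34.
Solving gives a = −0.02503, b = 0.19107.
Then c = 830 − a·468 − b·60 = 830.25.
At (374, 66): z = −9.4 + 12.6 + 830.25 = 833.5 m.

833.5 m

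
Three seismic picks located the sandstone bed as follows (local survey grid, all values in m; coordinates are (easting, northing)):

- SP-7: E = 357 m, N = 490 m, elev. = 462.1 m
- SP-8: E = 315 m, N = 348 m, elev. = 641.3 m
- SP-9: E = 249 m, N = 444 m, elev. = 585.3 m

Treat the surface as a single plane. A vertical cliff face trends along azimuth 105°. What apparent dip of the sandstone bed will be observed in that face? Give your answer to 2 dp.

Two edge vectors: SP-7→SP-8 = (-42, -142, 179.2), SP-7→SP-9 = (-108, -46, 123.2).
Normal n = (SP-7→SP-8) × (SP-7→SP-9) = (-9251.2, -14179.2, -13404).
So ∂z/∂E = −n_x/n_z = −0.69018 and ∂z/∂N = −n_y/n_z = −1.05783.
Unit vector along 105° is (sin 105°, cos 105°) = (0.9659, -0.2588).
Slope in that direction = a·(0.9659) + b·(-0.2588) = −0.39288.
Apparent dip = arctan|0.39288| = 21.45° (true dip is 51.6°, so apparent ≤ true as expected).

21.45°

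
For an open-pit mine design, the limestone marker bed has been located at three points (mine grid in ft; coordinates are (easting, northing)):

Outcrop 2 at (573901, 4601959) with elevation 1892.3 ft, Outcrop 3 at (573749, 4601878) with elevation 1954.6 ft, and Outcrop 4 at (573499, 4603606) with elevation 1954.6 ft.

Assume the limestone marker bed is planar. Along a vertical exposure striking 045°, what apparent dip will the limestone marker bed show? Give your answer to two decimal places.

Two edge vectors: Outcrop 2→Outcrop 3 = (-152, -81, 62.3), Outcrop 2→Outcrop 4 = (-402, 1647, 62.3).
Normal n = (Outcrop 2→Outcrop 3) × (Outcrop 2→Outcrop 4) = (-107654.4, -15575, -282906).
So ∂z/∂E = −n_x/n_z = −0.38053 and ∂z/∂N = −n_y/n_z = −0.05505.
Unit vector along 045° is (sin 45°, cos 45°) = (0.7071, 0.7071).
Slope in that direction = a·(0.7071) + b·(0.7071) = −0.30800.
Apparent dip = arctan|0.30800| = 17.12° (true dip is 21.0°, so apparent ≤ true as expected).

17.12°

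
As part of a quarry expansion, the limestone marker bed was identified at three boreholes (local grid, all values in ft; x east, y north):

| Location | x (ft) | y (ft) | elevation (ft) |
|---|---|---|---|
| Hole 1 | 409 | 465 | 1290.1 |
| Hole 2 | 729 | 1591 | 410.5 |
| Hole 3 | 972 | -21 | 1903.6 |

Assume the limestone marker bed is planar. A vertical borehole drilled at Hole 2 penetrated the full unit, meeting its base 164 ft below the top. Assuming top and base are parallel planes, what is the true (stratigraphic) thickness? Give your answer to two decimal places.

119.66 ft

Two edge vectors: Hole 1→Hole 2 = (320, 1126, -879.6), Hole 1→Hole 3 = (563, -486, 613.5).
Normal n = (Hole 1→Hole 2) × (Hole 1→Hole 3) = (263315.4, -691534.8, -789458).
So ∂z/∂x = −n_x/n_z = 0.33354 and ∂z/∂y = −n_y/n_z = −0.87596.
|∇z| = √(a²+b²) = 0.93731, so dip δ = arctan(0.93731) = 43.15°.
True thickness = vertical thickness × cos δ = 164 × cos 43.15° = 119.66 ft.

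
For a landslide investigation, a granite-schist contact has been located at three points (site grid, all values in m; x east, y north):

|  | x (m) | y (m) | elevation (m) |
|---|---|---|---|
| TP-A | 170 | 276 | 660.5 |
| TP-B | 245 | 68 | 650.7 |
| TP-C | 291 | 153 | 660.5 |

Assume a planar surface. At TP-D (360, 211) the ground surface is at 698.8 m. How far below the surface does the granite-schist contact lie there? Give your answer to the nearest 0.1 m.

Let the plane be z = a·x + b·y + c.
TP-B−TP-A: 75a − 208b = −9.8;  TP-C−TP-A: 121a − 123b = 0.
Solving gives a = 0.07561, b = 0.07438.
Then c = 660.5 − a·170 − b·276 = 627.12.
At (360, 211): z_contact = 27.22 + 15.69 + 627.12 = 670.03 m.
Depth below ground = 698.8 − 670.03 = 28.8 m.

28.8 m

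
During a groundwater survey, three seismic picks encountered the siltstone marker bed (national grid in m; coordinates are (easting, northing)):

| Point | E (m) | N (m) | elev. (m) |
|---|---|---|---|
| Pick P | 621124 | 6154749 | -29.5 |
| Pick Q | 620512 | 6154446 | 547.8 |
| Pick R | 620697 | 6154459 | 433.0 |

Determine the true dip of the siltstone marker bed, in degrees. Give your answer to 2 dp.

43.47°

Two edge vectors: Pick P→Pick Q = (-612, -303, 577.3), Pick P→Pick R = (-427, -290, 462.5).
Normal n = (Pick P→Pick Q) × (Pick P→Pick R) = (27279.5, 36542.9, 48099).
So ∂z/∂E = −n_x/n_z = −0.56715 and ∂z/∂N = −n_y/n_z = −0.75974.
Gradient magnitude |∇z| = √(a² + b²) = √(0.32166 + 0.57721) = 0.94809.
True dip = arctan(0.94809) = 43.47°, dipping toward NE (azimuth ≈ 037°).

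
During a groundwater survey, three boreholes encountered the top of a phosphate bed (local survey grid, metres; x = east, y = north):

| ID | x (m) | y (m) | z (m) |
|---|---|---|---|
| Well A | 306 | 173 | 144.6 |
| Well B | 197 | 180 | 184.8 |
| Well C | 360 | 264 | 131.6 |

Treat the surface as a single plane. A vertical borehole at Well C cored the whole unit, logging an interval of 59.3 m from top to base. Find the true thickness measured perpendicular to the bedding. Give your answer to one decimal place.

Two edge vectors: Well A→Well B = (-109, 7, 40.2), Well A→Well C = (54, 91, -13).
Normal n = (Well A→Well B) × (Well A→Well C) = (-3749.2, 753.8, -10297).
So ∂z/∂x = −n_x/n_z = −0.36411 and ∂z/∂y = −n_y/n_z = 0.07321.
|∇z| = √(a²+b²) = 0.37139, so dip δ = arctan(0.37139) = 20.37°.
True thickness = vertical thickness × cos δ = 59.3 × cos 20.37° = 55.6 m.

55.6 m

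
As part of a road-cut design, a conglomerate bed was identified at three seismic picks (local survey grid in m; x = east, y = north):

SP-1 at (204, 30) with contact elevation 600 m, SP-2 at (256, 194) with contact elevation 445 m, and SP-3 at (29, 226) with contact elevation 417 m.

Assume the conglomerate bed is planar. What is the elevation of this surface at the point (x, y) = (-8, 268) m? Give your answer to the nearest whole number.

Let the plane be z = a·x + b·y + c.
SP-2−SP-1: 52a + 164b = −155;  SP-3−SP-1: −175a + 196b = −183.
Solving gives a = −0.00946, b = −0.94212.
Then c = 600 − a·204 − b·30 = 630.19.
At (-8, 268): z = 0.1 − 252.5 + 630.19 = 377.8 m.

378 m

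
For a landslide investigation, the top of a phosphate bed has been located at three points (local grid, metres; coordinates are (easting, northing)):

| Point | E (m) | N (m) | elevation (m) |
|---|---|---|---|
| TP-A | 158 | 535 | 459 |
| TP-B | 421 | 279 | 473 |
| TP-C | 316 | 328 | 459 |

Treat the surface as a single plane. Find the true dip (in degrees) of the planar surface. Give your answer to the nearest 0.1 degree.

Let the plane be z = a·E + b·N + c.
TP-B−TP-A: 263a − 256b = 14;  TP-C−TP-A: 158a − 207b = 0.
Solving gives a = 0.20710, b = 0.15808.
Gradient magnitude |∇z| = √(a² + b²) = √(0.04289 + 0.02499) = 0.26054.
True dip = arctan(0.26054) = 14.6°, dipping toward SW (azimuth ≈ 233°).

14.6°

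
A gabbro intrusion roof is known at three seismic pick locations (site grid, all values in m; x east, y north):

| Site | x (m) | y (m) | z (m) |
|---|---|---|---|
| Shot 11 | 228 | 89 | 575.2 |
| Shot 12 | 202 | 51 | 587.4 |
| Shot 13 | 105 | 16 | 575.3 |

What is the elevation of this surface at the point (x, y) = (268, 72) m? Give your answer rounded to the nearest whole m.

Two edge vectors: Shot 11→Shot 12 = (-26, -38, 12.2), Shot 11→Shot 13 = (-123, -73, 0.1).
Normal n = (Shot 11→Shot 12) × (Shot 11→Shot 13) = (886.8, -1498, -2776).
So ∂z/∂x = −n_x/n_z = 0.31945 and ∂z/∂y = −n_y/n_z = −0.53963.
Intercept c from Shot 11: 575.2 − 72.84 + 48.03 = 550.39.
At (268, 72): z = 85.6 − 38.9 + 550.39 = 597.2 m.

597 m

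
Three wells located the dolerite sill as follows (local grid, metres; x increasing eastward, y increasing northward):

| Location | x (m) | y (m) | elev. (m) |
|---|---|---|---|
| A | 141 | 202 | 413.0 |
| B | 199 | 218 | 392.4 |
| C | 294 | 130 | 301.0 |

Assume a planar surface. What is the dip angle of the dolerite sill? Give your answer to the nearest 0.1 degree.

Two edge vectors: A→B = (58, 16, -20.6), A→C = (153, -72, -112).
Normal n = (A→B) × (A→C) = (-3275.2, 3344.2, -6624).
So ∂z/∂x = −n_x/n_z = −0.49444 and ∂z/∂y = −n_y/n_z = 0.50486.
Gradient magnitude |∇z| = √(a² + b²) = √(0.24448 + 0.25488) = 0.70665.
True dip = arctan(0.70665) = 35.2°, dipping toward SE (azimuth ≈ 136°).

35.2°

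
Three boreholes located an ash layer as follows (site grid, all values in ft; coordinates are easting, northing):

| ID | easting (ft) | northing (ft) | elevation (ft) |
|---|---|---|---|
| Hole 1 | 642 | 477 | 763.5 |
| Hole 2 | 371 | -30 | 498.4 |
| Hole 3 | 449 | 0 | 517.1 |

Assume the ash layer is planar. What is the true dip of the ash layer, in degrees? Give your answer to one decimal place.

26.5°

Two edge vectors: Hole 1→Hole 2 = (-271, -507, -265.1), Hole 1→Hole 3 = (-193, -477, -246.4).
Normal n = (Hole 1→Hole 2) × (Hole 1→Hole 3) = (-1527.9, -15610.1, 31416).
So ∂z/∂easting = −n_x/n_z = 0.04863 and ∂z/∂northing = −n_y/n_z = 0.49688.
Gradient magnitude |∇z| = √(a² + b²) = √(0.00237 + 0.24689) = 0.49926.
True dip = arctan(0.49926) = 26.5°, dipping toward S (azimuth ≈ 186°).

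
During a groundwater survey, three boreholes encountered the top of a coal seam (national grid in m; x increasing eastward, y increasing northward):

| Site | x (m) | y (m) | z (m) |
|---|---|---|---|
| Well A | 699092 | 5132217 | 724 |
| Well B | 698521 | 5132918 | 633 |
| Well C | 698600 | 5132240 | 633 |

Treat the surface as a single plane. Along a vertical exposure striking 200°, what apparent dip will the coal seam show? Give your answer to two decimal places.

Let the plane be z = a·x + b·y + c.
Well B−Well A: −571a + 701b = −91;  Well C−Well A: −492a + 23b = −91.
Solving gives a = 0.18597, b = 0.02167.
Unit vector along 200° is (sin 200°, cos 200°) = (-0.3420, -0.9397).
Slope in that direction = a·(-0.3420) + b·(-0.9397) = −0.08397.
Apparent dip = arctan|0.08397| = 4.80° (true dip is 10.6°, so apparent ≤ true as expected).

4.80°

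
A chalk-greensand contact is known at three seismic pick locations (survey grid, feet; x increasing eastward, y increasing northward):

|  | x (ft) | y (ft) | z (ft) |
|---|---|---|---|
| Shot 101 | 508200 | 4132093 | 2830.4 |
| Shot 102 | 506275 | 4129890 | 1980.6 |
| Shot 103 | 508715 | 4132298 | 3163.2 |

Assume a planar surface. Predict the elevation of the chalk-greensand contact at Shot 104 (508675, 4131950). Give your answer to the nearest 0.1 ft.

Let the plane be z = a·x + b·y + c.
Shot 102−Shot 101: −1925a − 2203b = −849.8;  Shot 103−Shot 101: 515a + 205b = 332.8.
Solving gives a = 0.755418694, b = −0.274344524.
Then c = 2830.4 − a·508200 − b·4132093 = 752543.71.
At (508675, 4131950): z = 384262.6 − 1133577.9 + 752543.71 = 3228.5 ft.

3228.5 ft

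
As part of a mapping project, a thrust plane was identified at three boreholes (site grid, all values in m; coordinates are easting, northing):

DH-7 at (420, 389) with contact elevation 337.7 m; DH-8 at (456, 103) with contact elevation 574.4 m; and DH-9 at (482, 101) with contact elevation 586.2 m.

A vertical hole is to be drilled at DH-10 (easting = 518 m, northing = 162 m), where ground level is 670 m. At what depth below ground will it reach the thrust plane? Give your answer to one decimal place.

Let the plane be z = a·easting + b·northing + c.
DH-8−DH-7: 36a − 286b = 236.7;  DH-9−DH-7: 62a − 288b = 248.5.
Solving gives a = 0.39400, b = −0.77803.
Then c = 337.7 − a·420 − b·389 = 474.87.
At (518, 162): z_contact = 204.09 − 126.04 + 474.87 = 552.92 m.
Depth below ground = 670 − 552.92 = 117.1 m.

117.1 m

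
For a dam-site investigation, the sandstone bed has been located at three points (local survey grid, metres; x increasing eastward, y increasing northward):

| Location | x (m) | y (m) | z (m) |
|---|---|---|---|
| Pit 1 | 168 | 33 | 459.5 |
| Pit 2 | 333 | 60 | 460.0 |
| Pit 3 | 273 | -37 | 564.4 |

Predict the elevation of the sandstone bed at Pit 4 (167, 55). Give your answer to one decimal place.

Two edge vectors: Pit 1→Pit 2 = (165, 27, 0.5), Pit 1→Pit 3 = (105, -70, 104.9).
Normal n = (Pit 1→Pit 2) × (Pit 1→Pit 3) = (2867.3, -17256, -14385).
So ∂z/∂x = −n_x/n_z = 0.19933 and ∂z/∂y = −n_y/n_z = −1.19958.
Intercept c from Pit 1: 459.5 − 33.49 + 39.59 = 465.60.
At (167, 55): z = 33.3 − 66.0 + 465.60 = 432.9 m.

432.9 m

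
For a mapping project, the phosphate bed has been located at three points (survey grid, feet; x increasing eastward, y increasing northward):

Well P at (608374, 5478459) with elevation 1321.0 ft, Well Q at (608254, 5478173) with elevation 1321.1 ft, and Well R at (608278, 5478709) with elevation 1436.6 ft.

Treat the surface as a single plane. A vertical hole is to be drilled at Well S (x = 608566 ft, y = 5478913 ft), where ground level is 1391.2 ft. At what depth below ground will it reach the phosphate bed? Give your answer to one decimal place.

Let the plane be z = a·x + b·y + c.
Well Q−Well P: −120a − 286b = 0.1;  Well R−Well P: −96a + 250b = 115.6.
Solving gives a = −0.575859788, b = 0.241269841.
Then c = 1321 − a·608374 − b·5478459 = −970127.81.
At (608566, 5478913): z_contact = −350448.69 + 1321896.47 − 970127.81 = 1319.97 ft.
Depth below ground = 1391.2 − 1319.97 = 71.2 ft.

71.2 ft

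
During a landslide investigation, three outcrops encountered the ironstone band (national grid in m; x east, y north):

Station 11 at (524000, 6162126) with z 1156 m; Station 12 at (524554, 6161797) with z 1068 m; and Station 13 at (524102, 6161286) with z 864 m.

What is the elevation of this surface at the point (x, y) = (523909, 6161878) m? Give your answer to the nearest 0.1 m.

1063.6 m

Two edge vectors: Station 11→Station 12 = (554, -329, -88), Station 11→Station 13 = (102, -840, -292).
Normal n = (Station 11→Station 12) × (Station 11→Station 13) = (22148, 152792, -431802).
So ∂z/∂x = −n_x/n_z = 0.051292027 and ∂z/∂y = −n_y/n_z = 0.353847365.
Intercept c from Station 11: 1156 − 26877.02 − 2180452.05 = −2206173.07.
At (523909, 6161878): z = 26872.4 + 2180364.3 − 2206173.07 = 1063.6 m.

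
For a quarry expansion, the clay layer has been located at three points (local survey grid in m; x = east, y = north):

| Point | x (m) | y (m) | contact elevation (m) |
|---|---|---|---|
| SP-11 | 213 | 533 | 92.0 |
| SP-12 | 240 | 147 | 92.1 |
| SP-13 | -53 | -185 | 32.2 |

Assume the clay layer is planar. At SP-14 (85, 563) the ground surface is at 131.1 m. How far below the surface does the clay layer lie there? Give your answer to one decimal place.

Let the plane be z = a·x + b·y + c.
SP-12−SP-11: 27a − 386b = 0.1;  SP-13−SP-11: −266a − 718b = −59.8.
Solving gives a = 0.18970, b = 0.01301.
Then c = 92 − a·213 − b·533 = 44.66.
At (85, 563): z_contact = 16.12 + 7.32 + 44.66 = 68.11 m.
Depth below ground = 131.1 − 68.11 = 63.0 m.

63.0 m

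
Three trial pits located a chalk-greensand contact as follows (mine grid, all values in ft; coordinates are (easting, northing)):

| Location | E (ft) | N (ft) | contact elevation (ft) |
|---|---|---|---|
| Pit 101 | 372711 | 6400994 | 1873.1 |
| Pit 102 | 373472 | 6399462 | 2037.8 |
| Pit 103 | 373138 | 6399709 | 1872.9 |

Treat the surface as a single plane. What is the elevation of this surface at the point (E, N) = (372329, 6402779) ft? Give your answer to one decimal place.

2011.6 ft

Let the plane be z = a·E + b·N + c.
Pit 102−Pit 101: 761a − 1532b = 164.7;  Pit 103−Pit 101: 427a − 1285b = −0.2.
Solving gives a = 0.654717797, b = 0.217715564.
Then c = 1873.1 − a·372711 − b·6400994 = −1635743.44.
At (372329, 6402779): z = 243770.4 + 1393984.6 − 1635743.44 = 2011.6 ft.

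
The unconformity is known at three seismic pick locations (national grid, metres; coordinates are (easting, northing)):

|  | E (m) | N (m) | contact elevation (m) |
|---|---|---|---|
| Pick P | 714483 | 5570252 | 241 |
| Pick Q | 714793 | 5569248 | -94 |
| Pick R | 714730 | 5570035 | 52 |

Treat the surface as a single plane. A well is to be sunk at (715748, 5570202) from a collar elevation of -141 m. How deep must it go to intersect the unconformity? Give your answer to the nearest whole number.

444 m

Let the plane be z = a·E + b·N + c.
Pick Q−Pick P: 310a − 1004b = −335;  Pick R−Pick P: 247a − 217b = −189.
Solving gives a = −0.64775507, b = 0.13366128.
Then c = 241 − a·714483 − b·5570252 = −281476.05.
At (715748, 5570202): z_contact = −463629.4 + 744520.4 − 281476.05 = -585.1 m.
Depth below ground = -141 − (-585.1) = 444 m.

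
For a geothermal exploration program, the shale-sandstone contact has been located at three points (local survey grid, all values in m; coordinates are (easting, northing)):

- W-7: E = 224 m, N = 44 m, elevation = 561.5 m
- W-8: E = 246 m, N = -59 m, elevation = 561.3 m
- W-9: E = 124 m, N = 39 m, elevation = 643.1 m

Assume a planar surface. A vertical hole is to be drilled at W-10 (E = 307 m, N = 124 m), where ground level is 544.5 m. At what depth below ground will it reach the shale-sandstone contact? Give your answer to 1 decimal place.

63.7 m

Two edge vectors: W-7→W-8 = (22, -103, -0.2), W-7→W-9 = (-100, -5, 81.6).
Normal n = (W-7→W-8) × (W-7→W-9) = (-8405.8, -1775.2, -10410).
So ∂z/∂E = −n_x/n_z = −0.80747 and ∂z/∂N = −n_y/n_z = −0.17053.
Intercept c from W-7: 561.5 + 180.87 + 7.50 = 749.88.
At (307, 124): z_contact = −247.89 − 21.15 + 749.88 = 480.84 m.
Depth below ground = 544.5 − 480.84 = 63.7 m.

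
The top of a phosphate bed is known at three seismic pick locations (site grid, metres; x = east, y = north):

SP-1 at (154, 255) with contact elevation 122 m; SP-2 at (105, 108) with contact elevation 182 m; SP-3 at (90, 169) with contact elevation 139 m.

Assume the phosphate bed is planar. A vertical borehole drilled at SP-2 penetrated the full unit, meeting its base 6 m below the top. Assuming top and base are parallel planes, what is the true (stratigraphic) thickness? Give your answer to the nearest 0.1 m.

Let the plane be z = a·x + b·y + c.
SP-2−SP-1: −49a − 147b = 60;  SP-3−SP-1: −64a − 86b = 17.
Solving gives a = 0.51232, b = −0.57894.
|∇z| = √(a²+b²) = 0.77307, so dip δ = arctan(0.77307) = 37.71°.
True thickness = vertical thickness × cos δ = 6 × cos 37.71° = 4.7 m.

4.7 m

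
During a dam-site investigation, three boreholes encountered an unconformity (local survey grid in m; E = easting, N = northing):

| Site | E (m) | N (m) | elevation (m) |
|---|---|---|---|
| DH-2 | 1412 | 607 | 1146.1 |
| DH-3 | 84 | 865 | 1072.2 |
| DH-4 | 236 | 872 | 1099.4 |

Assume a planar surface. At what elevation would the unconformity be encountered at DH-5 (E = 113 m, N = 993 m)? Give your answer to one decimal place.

1142.4 m

Let the plane be z = a·E + b·N + c.
DH-3−DH-2: −1328a + 258b = −73.9;  DH-4−DH-2: −1176a + 265b = −46.7.
Solving gives a = 0.155320, b = 0.513044.
Then c = 1146.1 − a·1412 − b·607 = 615.37.
At (113, 993): z = 17.6 + 509.5 + 615.37 = 1142.4 m.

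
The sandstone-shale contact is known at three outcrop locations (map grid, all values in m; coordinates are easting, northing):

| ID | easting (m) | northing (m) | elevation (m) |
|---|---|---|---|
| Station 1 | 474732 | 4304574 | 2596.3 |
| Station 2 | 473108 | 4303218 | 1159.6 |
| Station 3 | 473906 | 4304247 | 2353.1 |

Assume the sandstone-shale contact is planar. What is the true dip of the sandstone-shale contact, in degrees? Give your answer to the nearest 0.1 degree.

53.8°

Let the plane be z = a·easting + b·northing + c.
Station 2−Station 1: −1624a − 1356b = −1436.7;  Station 3−Station 1: −826a − 327b = −243.2.
Solving gives a = −0.23772, b = 1.34422.
Gradient magnitude |∇z| = √(a² + b²) = √(0.05651 + 1.80693) = 1.36508.
True dip = arctan(1.36508) = 53.8°, dipping toward S (azimuth ≈ 170°).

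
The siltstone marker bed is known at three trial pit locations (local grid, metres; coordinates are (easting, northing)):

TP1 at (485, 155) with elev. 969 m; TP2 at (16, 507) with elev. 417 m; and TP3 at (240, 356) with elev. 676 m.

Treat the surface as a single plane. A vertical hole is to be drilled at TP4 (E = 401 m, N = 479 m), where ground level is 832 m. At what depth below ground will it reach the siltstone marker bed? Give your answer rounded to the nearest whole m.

33 m

Two edge vectors: TP1→TP2 = (-469, 352, -552), TP1→TP3 = (-245, 201, -293).
Normal n = (TP1→TP2) × (TP1→TP3) = (7816, -2177, -8029).
So ∂z/∂E = −n_x/n_z = 0.97347 and ∂z/∂N = −n_y/n_z = −0.27114.
Intercept c from TP1: 969 − 472.13 + 42.03 = 538.89.
At (401, 479): z_contact = 390.4 − 129.9 + 538.89 = 799.4 m.
Depth below ground = 832 − 799.4 = 33 m.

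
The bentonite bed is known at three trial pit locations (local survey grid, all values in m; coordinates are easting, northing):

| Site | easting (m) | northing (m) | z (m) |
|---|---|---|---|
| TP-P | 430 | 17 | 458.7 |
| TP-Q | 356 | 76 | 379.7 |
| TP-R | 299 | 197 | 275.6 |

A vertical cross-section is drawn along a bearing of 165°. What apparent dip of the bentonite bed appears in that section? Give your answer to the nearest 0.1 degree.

Two edge vectors: TP-P→TP-Q = (-74, 59, -79), TP-P→TP-R = (-131, 180, -183.1).
Normal n = (TP-P→TP-Q) × (TP-P→TP-R) = (3417.1, -3200.4, -5591).
So ∂z/∂easting = −n_x/n_z = 0.61118 and ∂z/∂northing = −n_y/n_z = −0.57242.
Unit vector along 165° is (sin 165°, cos 165°) = (0.2588, -0.9659).
Slope in that direction = a·(0.2588) + b·(-0.9659) = 0.71110.
Apparent dip = arctan|0.71110| = 35.4° (true dip is 39.9°, so apparent ≤ true as expected).

35.4°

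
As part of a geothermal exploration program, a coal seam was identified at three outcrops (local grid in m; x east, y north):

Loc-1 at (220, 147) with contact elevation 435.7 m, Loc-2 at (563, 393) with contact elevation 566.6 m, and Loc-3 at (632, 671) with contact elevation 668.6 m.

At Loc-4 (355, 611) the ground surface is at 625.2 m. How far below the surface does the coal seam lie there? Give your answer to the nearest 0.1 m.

16.4 m

Let the plane be z = a·x + b·y + c.
Loc-2−Loc-1: 343a + 246b = 130.9;  Loc-3−Loc-1: 412a + 524b = 232.9.
Solving gives a = 0.14415, b = 0.33113.
Then c = 435.7 − a·220 − b·147 = 355.31.
At (355, 611): z_contact = 51.17 + 202.32 + 355.31 = 608.80 m.
Depth below ground = 625.2 − 608.80 = 16.4 m.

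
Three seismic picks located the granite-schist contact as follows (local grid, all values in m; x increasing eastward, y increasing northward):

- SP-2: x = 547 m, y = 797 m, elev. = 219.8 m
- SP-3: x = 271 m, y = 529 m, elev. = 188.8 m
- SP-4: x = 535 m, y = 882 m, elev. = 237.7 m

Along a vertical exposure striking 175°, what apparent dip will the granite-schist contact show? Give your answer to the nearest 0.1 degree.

11.6°

Two edge vectors: SP-2→SP-3 = (-276, -268, -31), SP-2→SP-4 = (-12, 85, 17.9).
Normal n = (SP-2→SP-3) × (SP-2→SP-4) = (-2162.2, 5312.4, -26676).
So ∂z/∂x = −n_x/n_z = −0.08105 and ∂z/∂y = −n_y/n_z = 0.19915.
Unit vector along 175° is (sin 175°, cos 175°) = (0.0872, -0.9962).
Slope in that direction = a·(0.0872) + b·(-0.9962) = −0.20545.
Apparent dip = arctan|0.20545| = 11.6° (true dip is 12.1°, so apparent ≤ true as expected).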